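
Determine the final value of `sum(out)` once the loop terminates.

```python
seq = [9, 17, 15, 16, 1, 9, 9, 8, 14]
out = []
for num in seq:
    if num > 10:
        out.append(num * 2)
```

Let's trace through this code step by step.

Initialize: seq = [9, 17, 15, 16, 1, 9, 9, 8, 14]
Initialize: out = []
Entering loop: for num in seq:
After iteration 1: num = 9, out = []
After iteration 2: num = 17, out = [34]
After iteration 3: num = 15, out = [34, 30]
After iteration 4: num = 16, out = [34, 30, 32]
After iteration 5: num = 1, out = [34, 30, 32]
After iteration 6: num = 9, out = [34, 30, 32]
After iteration 7: num = 9, out = [34, 30, 32]
After iteration 8: num = 8, out = [34, 30, 32]
After iteration 9: num = 14, out = [34, 30, 32, 28]
Loop ends.
sum(out) = 124

Final answer: 124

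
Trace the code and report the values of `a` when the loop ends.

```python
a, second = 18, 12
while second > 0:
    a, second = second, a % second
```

Let's trace through this code step by step.

Initialize: a = 18
Initialize: second = 12
Entering loop: while second > 0:
After iteration 1: a = 12, second = 6
After iteration 2: a = 6, second = 0
Loop ends.

Final answer: 6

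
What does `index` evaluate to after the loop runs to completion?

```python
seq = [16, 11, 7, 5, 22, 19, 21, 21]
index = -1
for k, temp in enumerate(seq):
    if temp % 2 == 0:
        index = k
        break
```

Let's trace through this code step by step.

Initialize: seq = [16, 11, 7, 5, 22, 19, 21, 21]
Initialize: index = -1
Entering loop: for k, temp in enumerate(seq):
After iteration 1: k = 0, temp = 16, index = 0
Loop ends.

Final answer: 0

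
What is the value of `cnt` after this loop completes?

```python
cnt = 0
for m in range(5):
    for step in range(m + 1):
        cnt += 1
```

Let's trace through this code step by step.

Initialize: cnt = 0
Entering loop: for m in range(5):
After iteration 1: m = 0, cnt = 1, step = 0
After iteration 2: m = 1, cnt = 3, step = 1
After iteration 3: m = 2, cnt = 6, step = 2
After iteration 4: m = 3, cnt = 10, step = 3
After iteration 5: m = 4, cnt = 15, step = 4
Loop ends.

Final answer: 15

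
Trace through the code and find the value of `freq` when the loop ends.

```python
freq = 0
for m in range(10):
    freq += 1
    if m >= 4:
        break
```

Let's trace through this code step by step.

Initialize: freq = 0
Entering loop: for m in range(10):
After iteration 1: m = 0, freq = 1
After iteration 2: m = 1, freq = 2
After iteration 3: m = 2, freq = 3
After iteration 4: m = 3, freq = 4
After iteration 5: m = 4, freq = 5
Loop ends.

Final answer: 5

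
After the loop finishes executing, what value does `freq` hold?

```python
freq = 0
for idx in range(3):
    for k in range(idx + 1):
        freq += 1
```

Let's trace through this code step by step.

Initialize: freq = 0
Entering loop: for idx in range(3):
After iteration 1: idx = 0, freq = 1, k = 0
After iteration 2: idx = 1, freq = 3, k = 1
After iteration 3: idx = 2, freq = 6, k = 2
Loop ends.

Final answer: 6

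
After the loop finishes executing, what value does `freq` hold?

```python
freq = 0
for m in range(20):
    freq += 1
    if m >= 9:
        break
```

Let's trace through this code step by step.

Initialize: freq = 0
Entering loop: for m in range(20):
After iteration 1: m = 0, freq = 1
After iteration 2: m = 1, freq = 2
After iteration 3: m = 2, freq = 3
After iteration 4: m = 3, freq = 4
After iteration 5: m = 4, freq = 5
After iteration 6: m = 5, freq = 6
After iteration 7: m = 6, freq = 7
After iteration 8: m = 7, freq = 8
After iteration 9: m = 8, freq = 9
After iteration 10: m = 9, freq = 10
Loop ends.

Final answer: 10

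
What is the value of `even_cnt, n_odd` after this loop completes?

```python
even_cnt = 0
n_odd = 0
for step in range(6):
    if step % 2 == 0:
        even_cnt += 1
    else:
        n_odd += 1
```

Let's trace through this code step by step.

Initialize: even_cnt = 0
Initialize: n_odd = 0
Entering loop: for step in range(6):
After iteration 1: step = 0, even_cnt = 1, n_odd = 0
After iteration 2: step = 1, even_cnt = 1, n_odd = 1
After iteration 3: step = 2, even_cnt = 2, n_odd = 1
After iteration 4: step = 3, even_cnt = 2, n_odd = 2
After iteration 5: step = 4, even_cnt = 3, n_odd = 2
After iteration 6: step = 5, even_cnt = 3, n_odd = 3
Loop ends.

Final answer: 3, 3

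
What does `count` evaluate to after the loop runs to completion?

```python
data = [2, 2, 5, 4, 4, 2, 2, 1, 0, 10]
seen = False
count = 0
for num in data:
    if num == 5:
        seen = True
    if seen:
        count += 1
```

Let's trace through this code step by step.

Initialize: data = [2, 2, 5, 4, 4, 2, 2, 1, 0, 10]
Initialize: seen = False
Initialize: count = 0
Entering loop: for num in data:
After iteration 1: num = 2, seen = False, count = 0
After iteration 2: num = 2, seen = False, count = 0
After iteration 3: num = 5, seen = True, count = 1
After iteration 4: num = 4, seen = True, count = 2
After iteration 5: num = 4, seen = True, count = 3
After iteration 6: num = 2, seen = True, count = 4
After iteration 7: num = 2, seen = True, count = 5
After iteration 8: num = 1, seen = True, count = 6
After iteration 9: num = 0, seen = True, count = 7
After iteration 10: num = 10, seen = True, count = 8
Loop ends.

Final answer: 8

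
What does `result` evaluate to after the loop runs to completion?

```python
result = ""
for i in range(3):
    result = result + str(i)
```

Let's trace through this code step by step.

Initialize: result = ''
Entering loop: for i in range(3):
After iteration 1: i = 0, result = '0'
After iteration 2: i = 1, result = '01'
After iteration 3: i = 2, result = '012'
Loop ends.

Final answer: '012'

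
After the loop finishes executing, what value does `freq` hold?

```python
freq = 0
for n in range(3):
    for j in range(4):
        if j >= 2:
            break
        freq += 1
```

Let's trace through this code step by step.

Initialize: freq = 0
Entering loop: for n in range(3):
After iteration 1: n = 0, freq = 2
After iteration 2: n = 1, freq = 4
After iteration 3: n = 2, freq = 6
Loop ends.

Final answer: 6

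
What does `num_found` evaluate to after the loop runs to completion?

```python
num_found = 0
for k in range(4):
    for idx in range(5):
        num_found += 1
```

Let's trace through this code step by step.

Initialize: num_found = 0
Entering loop: for k in range(4):
After iteration 1: k = 0, num_found = 5
After iteration 2: k = 1, num_found = 10
After iteration 3: k = 2, num_found = 15
After iteration 4: k = 3, num_found = 20
Loop ends.

Final answer: 20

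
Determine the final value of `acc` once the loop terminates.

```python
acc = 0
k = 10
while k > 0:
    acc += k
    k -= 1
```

Let's trace through this code step by step.

Initialize: acc = 0
Initialize: k = 10
Entering loop: while k > 0:
After iteration 1: acc = 10, k = 9
After iteration 2: acc = 19, k = 8
After iteration 3: acc = 27, k = 7
After iteration 4: acc = 34, k = 6
After iteration 5: acc = 40, k = 5
After iteration 6: acc = 45, k = 4
After iteration 7: acc = 49, k = 3
After iteration 8: acc = 52, k = 2
After iteration 9: acc = 54, k = 1
After iteration 10: acc = 55, k = 0
Loop ends.

Final answer: 55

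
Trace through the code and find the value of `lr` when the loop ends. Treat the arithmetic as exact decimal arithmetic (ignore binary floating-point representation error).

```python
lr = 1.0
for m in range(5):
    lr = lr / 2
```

Let's trace through this code step by step.

Initialize: lr = 1.0
Entering loop: for m in range(5):
After iteration 1: m = 0, lr = 0.5
After iteration 2: m = 1, lr = 0.25
After iteration 3: m = 2, lr = 0.125
After iteration 4: m = 3, lr = 0.0625
After iteration 5: m = 4, lr = 0.03125
Loop ends.

Final answer: 0.03125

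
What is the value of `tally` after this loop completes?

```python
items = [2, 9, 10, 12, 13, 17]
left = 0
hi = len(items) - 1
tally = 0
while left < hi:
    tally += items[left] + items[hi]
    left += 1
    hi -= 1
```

Let's trace through this code step by step.

Initialize: items = [2, 9, 10, 12, 13, 17]
Initialize: left = 0
Initialize: hi = 5
Initialize: tally = 0
Entering loop: while left < hi:
After iteration 1: left = 1, hi = 4, tally = 19
After iteration 2: left = 2, hi = 3, tally = 41
After iteration 3: left = 3, hi = 2, tally = 63
Loop ends.

Final answer: 63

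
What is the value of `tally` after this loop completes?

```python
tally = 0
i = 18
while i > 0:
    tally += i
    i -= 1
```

Let's trace through this code step by step.

Initialize: tally = 0
Initialize: i = 18
Entering loop: while i > 0:
After iteration 1: tally = 18, i = 17
After iteration 2: tally = 35, i = 16
After iteration 3: tally = 51, i = 15
After iteration 4: tally = 66, i = 14
After iteration 5: tally = 80, i = 13
After iteration 6: tally = 93, i = 12
After iteration 7: tally = 105, i = 11
After iteration 8: tally = 116, i = 10
After iteration 9: tally = 126, i = 9
After iteration 10: tally = 135, i = 8
After iteration 11: tally = 143, i = 7
After iteration 12: tally = 150, i = 6
After iteration 13: tally = 156, i = 5
After iteration 14: tally = 161, i = 4
After iteration 15: tally = 165, i = 3
After iteration 16: tally = 168, i = 2
After iteration 17: tally = 170, i = 1
After iteration 18: tally = 171, i = 0
Loop ends.

Final answer: 171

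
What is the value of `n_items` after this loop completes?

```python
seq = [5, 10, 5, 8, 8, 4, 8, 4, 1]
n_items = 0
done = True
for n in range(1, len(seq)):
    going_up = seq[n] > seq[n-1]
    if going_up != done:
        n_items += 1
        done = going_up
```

Let's trace through this code step by step.

Initialize: seq = [5, 10, 5, 8, 8, 4, 8, 4, 1]
Initialize: n_items = 0
Initialize: done = True
Entering loop: for n in range(1, len(seq)):
After iteration 1: n = 1, n_items = 0, done = True, going_up = True
After iteration 2: n = 2, n_items = 1, done = False, going_up = False
After iteration 3: n = 3, n_items = 2, done = True, going_up = True
After iteration 4: n = 4, n_items = 3, done = False, going_up = False
After iteration 5: n = 5, n_items = 3, done = False, going_up = False
After iteration 6: n = 6, n_items = 4, done = True, going_up = True
After iteration 7: n = 7, n_items = 5, done = False, going_up = False
After iteration 8: n = 8, n_items = 5, done = False, going_up = False
Loop ends.

Final answer: 5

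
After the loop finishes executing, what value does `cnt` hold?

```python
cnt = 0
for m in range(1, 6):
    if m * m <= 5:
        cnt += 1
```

Let's trace through this code step by step.

Initialize: cnt = 0
Entering loop: for m in range(1, 6):
After iteration 1: m = 1, cnt = 1
After iteration 2: m = 2, cnt = 2
After iteration 3: m = 3, cnt = 2
After iteration 4: m = 4, cnt = 2
After iteration 5: m = 5, cnt = 2
Loop ends.

Final answer: 2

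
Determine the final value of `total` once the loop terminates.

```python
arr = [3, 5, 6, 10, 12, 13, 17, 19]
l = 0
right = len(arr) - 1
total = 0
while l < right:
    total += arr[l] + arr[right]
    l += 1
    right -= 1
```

Let's trace through this code step by step.

Initialize: arr = [3, 5, 6, 10, 12, 13, 17, 19]
Initialize: l = 0
Initialize: right = 7
Initialize: total = 0
Entering loop: while l < right:
After iteration 1: l = 1, right = 6, total = 22
After iteration 2: l = 2, right = 5, total = 44
After iteration 3: l = 3, right = 4, total = 63
After iteration 4: l = 4, right = 3, total = 85
Loop ends.

Final answer: 85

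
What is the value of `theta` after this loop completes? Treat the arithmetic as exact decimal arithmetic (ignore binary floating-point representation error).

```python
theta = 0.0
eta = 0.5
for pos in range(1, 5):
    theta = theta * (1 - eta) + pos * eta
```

Let's trace through this code step by step.

Initialize: theta = 0.0
Initialize: eta = 0.5
Entering loop: for pos in range(1, 5):
After iteration 1: pos = 1, theta = 0.5
After iteration 2: pos = 2, theta = 1.25
After iteration 3: pos = 3, theta = 2.125
After iteration 4: pos = 4, theta = 3.0625
Loop ends.

Final answer: 3.0625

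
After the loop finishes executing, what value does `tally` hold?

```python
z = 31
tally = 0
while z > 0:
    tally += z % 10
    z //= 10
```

Let's trace through this code step by step.

Initialize: z = 31
Initialize: tally = 0
Entering loop: while z > 0:
After iteration 1: z = 3, tally = 1
After iteration 2: z = 0, tally = 4
Loop ends.

Final answer: 4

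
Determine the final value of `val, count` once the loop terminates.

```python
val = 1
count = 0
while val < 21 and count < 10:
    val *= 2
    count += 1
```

Let's trace through this code step by step.

Initialize: val = 1
Initialize: count = 0
Entering loop: while val < 21 and count < 10:
After iteration 1: val = 2, count = 1
After iteration 2: val = 4, count = 2
After iteration 3: val = 8, count = 3
After iteration 4: val = 16, count = 4
After iteration 5: val = 32, count = 5
Loop ends.

Final answer: 32, 5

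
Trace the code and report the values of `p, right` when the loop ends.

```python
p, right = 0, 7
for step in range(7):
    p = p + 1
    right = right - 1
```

Let's trace through this code step by step.

Initialize: p = 0
Initialize: right = 7
Entering loop: for step in range(7):
After iteration 1: step = 0, p = 1, right = 6
After iteration 2: step = 1, p = 2, right = 5
After iteration 3: step = 2, p = 3, right = 4
After iteration 4: step = 3, p = 4, right = 3
After iteration 5: step = 4, p = 5, right = 2
After iteration 6: step = 5, p = 6, right = 1
After iteration 7: step = 6, p = 7, right = 0
Loop ends.

Final answer: 7, 0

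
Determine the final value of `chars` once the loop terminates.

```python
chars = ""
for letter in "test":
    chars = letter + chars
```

Let's trace through this code step by step.

Initialize: chars = ''
Entering loop: for letter in "test":
After iteration 1: letter = 't', chars = 't'
After iteration 2: letter = 'e', chars = 'et'
After iteration 3: letter = 's', chars = 'set'
After iteration 4: letter = 't', chars = 'tset'
Loop ends.

Final answer: 'tset'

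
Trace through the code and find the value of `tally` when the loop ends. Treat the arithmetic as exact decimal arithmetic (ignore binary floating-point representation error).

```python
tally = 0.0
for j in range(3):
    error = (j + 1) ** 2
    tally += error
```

Let's trace through this code step by step.

Initialize: tally = 0.0
Entering loop: for j in range(3):
After iteration 1: j = 0, tally = 1.0, error = 1
After iteration 2: j = 1, tally = 5.0, error = 4
After iteration 3: j = 2, tally = 14.0, error = 9
Loop ends.

Final answer: 14.0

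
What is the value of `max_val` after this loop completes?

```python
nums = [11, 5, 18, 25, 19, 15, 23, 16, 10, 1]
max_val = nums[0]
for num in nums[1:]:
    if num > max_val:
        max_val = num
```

Let's trace through this code step by step.

Initialize: nums = [11, 5, 18, 25, 19, 15, 23, 16, 10, 1]
Initialize: max_val = 11
Entering loop: for num in nums[1:]:
After iteration 1: num = 5, max_val = 11
After iteration 2: num = 18, max_val = 18
After iteration 3: num = 25, max_val = 25
After iteration 4: num = 19, max_val = 25
After iteration 5: num = 15, max_val = 25
After iteration 6: num = 23, max_val = 25
After iteration 7: num = 16, max_val = 25
After iteration 8: num = 10, max_val = 25
After iteration 9: num = 1, max_val = 25
Loop ends.

Final answer: 25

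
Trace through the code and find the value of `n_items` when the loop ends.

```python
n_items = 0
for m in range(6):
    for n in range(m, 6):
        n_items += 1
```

Let's trace through this code step by step.

Initialize: n_items = 0
Entering loop: for m in range(6):
After iteration 1: m = 0, n_items = 6
After iteration 2: m = 1, n_items = 11
After iteration 3: m = 2, n_items = 15
After iteration 4: m = 3, n_items = 18
After iteration 5: m = 4, n_items = 20
After iteration 6: m = 5, n_items = 21
Loop ends.

Final answer: 21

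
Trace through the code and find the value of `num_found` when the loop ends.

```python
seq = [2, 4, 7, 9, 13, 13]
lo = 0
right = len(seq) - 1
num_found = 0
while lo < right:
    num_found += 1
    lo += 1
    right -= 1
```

Let's trace through this code step by step.

Initialize: seq = [2, 4, 7, 9, 13, 13]
Initialize: lo = 0
Initialize: right = 5
Initialize: num_found = 0
Entering loop: while lo < right:
After iteration 1: lo = 1, right = 4, num_found = 1
After iteration 2: lo = 2, right = 3, num_found = 2
After iteration 3: lo = 3, right = 2, num_found = 3
Loop ends.

Final answer: 3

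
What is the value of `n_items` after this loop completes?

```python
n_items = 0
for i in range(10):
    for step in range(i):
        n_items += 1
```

Let's trace through this code step by step.

Initialize: n_items = 0
Entering loop: for i in range(10):
After iteration 1: i = 0, n_items = 0
After iteration 2: i = 1, n_items = 1, step = 0
After iteration 3: i = 2, n_items = 3, step = 1
After iteration 4: i = 3, n_items = 6, step = 2
After iteration 5: i = 4, n_items = 10, step = 3
After iteration 6: i = 5, n_items = 15, step = 4
After iteration 7: i = 6, n_items = 21, step = 5
After iteration 8: i = 7, n_items = 28, step = 6
After iteration 9: i = 8, n_items = 36, step = 7
After iteration 10: i = 9, n_items = 45, step = 8
Loop ends.

Final answer: 45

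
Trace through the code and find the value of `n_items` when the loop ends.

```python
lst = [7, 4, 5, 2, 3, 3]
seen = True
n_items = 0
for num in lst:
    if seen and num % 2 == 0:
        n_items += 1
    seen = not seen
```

Let's trace through this code step by step.

Initialize: lst = [7, 4, 5, 2, 3, 3]
Initialize: seen = True
Initialize: n_items = 0
Entering loop: for num in lst:
After iteration 1: num = 7, seen = False, n_items = 0
After iteration 2: num = 4, seen = True, n_items = 0
After iteration 3: num = 5, seen = False, n_items = 0
After iteration 4: num = 2, seen = True, n_items = 0
After iteration 5: num = 3, seen = False, n_items = 0
After iteration 6: num = 3, seen = True, n_items = 0
Loop ends.

Final answer: 0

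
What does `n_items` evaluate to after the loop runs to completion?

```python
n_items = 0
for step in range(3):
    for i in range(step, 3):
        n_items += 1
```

Let's trace through this code step by step.

Initialize: n_items = 0
Entering loop: for step in range(3):
After iteration 1: step = 0, n_items = 3
After iteration 2: step = 1, n_items = 5
After iteration 3: step = 2, n_items = 6
Loop ends.

Final answer: 6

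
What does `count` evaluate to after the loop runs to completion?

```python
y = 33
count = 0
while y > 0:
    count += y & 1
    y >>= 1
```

Let's trace through this code step by step.

Initialize: y = 33
Initialize: count = 0
Entering loop: while y > 0:
After iteration 1: y = 16, count = 1
After iteration 2: y = 8, count = 1
After iteration 3: y = 4, count = 1
After iteration 4: y = 2, count = 1
After iteration 5: y = 1, count = 1
After iteration 6: y = 0, count = 2
Loop ends.

Final answer: 2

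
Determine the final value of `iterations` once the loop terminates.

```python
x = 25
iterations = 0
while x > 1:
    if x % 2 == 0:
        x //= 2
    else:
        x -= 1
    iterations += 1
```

Let's trace through this code step by step.

Initialize: x = 25
Initialize: iterations = 0
Entering loop: while x > 1:
After iteration 1: x = 24, iterations = 1
After iteration 2: x = 12, iterations = 2
After iteration 3: x = 6, iterations = 3
After iteration 4: x = 3, iterations = 4
After iteration 5: x = 2, iterations = 5
After iteration 6: x = 1, iterations = 6
Loop ends.

Final answer: 6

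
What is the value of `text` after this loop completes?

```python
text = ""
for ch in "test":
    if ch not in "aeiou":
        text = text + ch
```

Let's trace through this code step by step.

Initialize: text = ''
Entering loop: for ch in "test":
After iteration 1: ch = 't', text = 't'
After iteration 2: ch = 'e', text = 't'
After iteration 3: ch = 's', text = 'ts'
After iteration 4: ch = 't', text = 'tst'
Loop ends.

Final answer: 'tst'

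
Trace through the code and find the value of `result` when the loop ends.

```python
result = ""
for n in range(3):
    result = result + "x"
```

Let's trace through this code step by step.

Initialize: result = ''
Entering loop: for n in range(3):
After iteration 1: n = 0, result = 'x'
After iteration 2: n = 1, result = 'xx'
After iteration 3: n = 2, result = 'xxx'
Loop ends.

Final answer: 'xxx'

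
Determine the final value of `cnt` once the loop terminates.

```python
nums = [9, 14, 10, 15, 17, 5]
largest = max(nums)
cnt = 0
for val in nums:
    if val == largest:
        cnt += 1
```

Let's trace through this code step by step.

Initialize: nums = [9, 14, 10, 15, 17, 5]
Initialize: largest = 17
Initialize: cnt = 0
Entering loop: for val in nums:
After iteration 1: val = 9, cnt = 0
After iteration 2: val = 14, cnt = 0
After iteration 3: val = 10, cnt = 0
After iteration 4: val = 15, cnt = 0
After iteration 5: val = 17, cnt = 1
After iteration 6: val = 5, cnt = 1
Loop ends.

Final answer: 1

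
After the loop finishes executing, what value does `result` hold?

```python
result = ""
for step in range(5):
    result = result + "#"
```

Let's trace through this code step by step.

Initialize: result = ''
Entering loop: for step in range(5):
After iteration 1: step = 0, result = '#'
After iteration 2: step = 1, result = '##'
After iteration 3: step = 2, result = '###'
After iteration 4: step = 3, result = '####'
After iteration 5: step = 4, result = '#####'
Loop ends.

Final answer: '#####'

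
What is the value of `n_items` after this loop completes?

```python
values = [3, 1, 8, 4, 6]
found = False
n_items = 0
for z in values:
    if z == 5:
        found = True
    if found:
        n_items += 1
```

Let's trace through this code step by step.

Initialize: values = [3, 1, 8, 4, 6]
Initialize: found = False
Initialize: n_items = 0
Entering loop: for z in values:
After iteration 1: z = 3, n_items = 0
After iteration 2: z = 1, n_items = 0
After iteration 3: z = 8, n_items = 0
After iteration 4: z = 4, n_items = 0
After iteration 5: z = 6, n_items = 0
Loop ends.

Final answer: 0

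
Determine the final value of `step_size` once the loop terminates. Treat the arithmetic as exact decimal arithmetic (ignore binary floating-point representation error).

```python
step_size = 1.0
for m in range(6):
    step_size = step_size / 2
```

Let's trace through this code step by step.

Initialize: step_size = 1.0
Entering loop: for m in range(6):
After iteration 1: m = 0, step_size = 0.5
After iteration 2: m = 1, step_size = 0.25
After iteration 3: m = 2, step_size = 0.125
After iteration 4: m = 3, step_size = 0.0625
After iteration 5: m = 4, step_size = 0.03125
After iteration 6: m = 5, step_size = 0.015625
Loop ends.

Final answer: 0.015625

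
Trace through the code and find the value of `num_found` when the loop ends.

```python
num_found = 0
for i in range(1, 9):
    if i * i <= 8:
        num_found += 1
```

Let's trace through this code step by step.

Initialize: num_found = 0
Entering loop: for i in range(1, 9):
After iteration 1: i = 1, num_found = 1
After iteration 2: i = 2, num_found = 2
After iteration 3: i = 3, num_found = 2
After iteration 4: i = 4, num_found = 2
After iteration 5: i = 5, num_found = 2
After iteration 6: i = 6, num_found = 2
After iteration 7: i = 7, num_found = 2
After iteration 8: i = 8, num_found = 2
Loop ends.

Final answer: 2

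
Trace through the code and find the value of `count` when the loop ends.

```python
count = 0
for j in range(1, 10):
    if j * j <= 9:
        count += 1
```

Let's trace through this code step by step.

Initialize: count = 0
Entering loop: for j in range(1, 10):
After iteration 1: j = 1, count = 1
After iteration 2: j = 2, count = 2
After iteration 3: j = 3, count = 3
After iteration 4: j = 4, count = 3
After iteration 5: j = 5, count = 3
After iteration 6: j = 6, count = 3
After iteration 7: j = 7, count = 3
After iteration 8: j = 8, count = 3
After iteration 9: j = 9, count = 3
Loop ends.

Final answer: 3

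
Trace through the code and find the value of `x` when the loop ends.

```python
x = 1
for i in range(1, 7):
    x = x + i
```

Let's trace through this code step by step.

Initialize: x = 1
Entering loop: for i in range(1, 7):
After iteration 1: i = 1, x = 2
After iteration 2: i = 2, x = 4
After iteration 3: i = 3, x = 7
After iteration 4: i = 4, x = 11
After iteration 5: i = 5, x = 16
After iteration 6: i = 6, x = 22
Loop ends.

Final answer: 22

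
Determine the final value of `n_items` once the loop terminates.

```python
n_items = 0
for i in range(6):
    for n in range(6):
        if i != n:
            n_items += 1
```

Let's trace through this code step by step.

Initialize: n_items = 0
Entering loop: for i in range(6):
After iteration 1: i = 0, n_items = 5
After iteration 2: i = 1, n_items = 10
After iteration 3: i = 2, n_items = 15
After iteration 4: i = 3, n_items = 20
After iteration 5: i = 4, n_items = 25
After iteration 6: i = 5, n_items = 30
Loop ends.

Final answer: 30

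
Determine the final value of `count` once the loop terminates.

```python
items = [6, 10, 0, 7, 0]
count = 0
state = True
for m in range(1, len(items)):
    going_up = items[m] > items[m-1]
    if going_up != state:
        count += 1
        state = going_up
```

Let's trace through this code step by step.

Initialize: items = [6, 10, 0, 7, 0]
Initialize: count = 0
Initialize: state = True
Entering loop: for m in range(1, len(items)):
After iteration 1: m = 1, count = 0, state = True, going_up = True
After iteration 2: m = 2, count = 1, state = False, going_up = False
After iteration 3: m = 3, count = 2, state = True, going_up = True
After iteration 4: m = 4, count = 3, state = False, going_up = False
Loop ends.

Final answer: 3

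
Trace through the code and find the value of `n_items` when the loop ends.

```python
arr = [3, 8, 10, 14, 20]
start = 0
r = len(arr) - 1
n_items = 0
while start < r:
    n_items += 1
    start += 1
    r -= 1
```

Let's trace through this code step by step.

Initialize: arr = [3, 8, 10, 14, 20]
Initialize: start = 0
Initialize: r = 4
Initialize: n_items = 0
Entering loop: while start < r:
After iteration 1: start = 1, r = 3, n_items = 1
After iteration 2: start = 2, r = 2, n_items = 2
Loop ends.

Final answer: 2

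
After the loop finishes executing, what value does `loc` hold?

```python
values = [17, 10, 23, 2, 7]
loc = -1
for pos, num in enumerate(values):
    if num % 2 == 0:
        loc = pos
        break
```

Let's trace through this code step by step.

Initialize: values = [17, 10, 23, 2, 7]
Initialize: loc = -1
Entering loop: for pos, num in enumerate(values):
After iteration 1: pos = 0, num = 17, loc = -1
After iteration 2: pos = 1, num = 10, loc = 1
Loop ends.

Final answer: 1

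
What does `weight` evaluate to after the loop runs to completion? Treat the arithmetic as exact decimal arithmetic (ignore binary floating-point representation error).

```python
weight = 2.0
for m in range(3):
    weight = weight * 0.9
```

Let's trace through this code step by step.

Initialize: weight = 2.0
Entering loop: for m in range(3):
After iteration 1: m = 0, weight = 1.8
After iteration 2: m = 1, weight = 1.62
After iteration 3: m = 2, weight = 1.458
Loop ends.

Final answer: 1.458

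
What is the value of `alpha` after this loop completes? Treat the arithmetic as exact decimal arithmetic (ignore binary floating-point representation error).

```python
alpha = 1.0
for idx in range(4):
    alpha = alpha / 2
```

Let's trace through this code step by step.

Initialize: alpha = 1.0
Entering loop: for idx in range(4):
After iteration 1: idx = 0, alpha = 0.5
After iteration 2: idx = 1, alpha = 0.25
After iteration 3: idx = 2, alpha = 0.125
After iteration 4: idx = 3, alpha = 0.0625
Loop ends.

Final answer: 0.0625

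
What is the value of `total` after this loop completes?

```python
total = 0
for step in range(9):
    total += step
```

Let's trace through this code step by step.

Initialize: total = 0
Entering loop: for step in range(9):
After iteration 1: step = 0, total = 0
After iteration 2: step = 1, total = 1
After iteration 3: step = 2, total = 3
After iteration 4: step = 3, total = 6
After iteration 5: step = 4, total = 10
After iteration 6: step = 5, total = 15
After iteration 7: step = 6, total = 21
After iteration 8: step = 7, total = 28
After iteration 9: step = 8, total = 36
Loop ends.

Final answer: 36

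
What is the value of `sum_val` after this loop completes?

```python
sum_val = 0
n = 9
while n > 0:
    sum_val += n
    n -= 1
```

Let's trace through this code step by step.

Initialize: sum_val = 0
Initialize: n = 9
Entering loop: while n > 0:
After iteration 1: sum_val = 9, n = 8
After iteration 2: sum_val = 17, n = 7
After iteration 3: sum_val = 24, n = 6
After iteration 4: sum_val = 30, n = 5
After iteration 5: sum_val = 35, n = 4
After iteration 6: sum_val = 39, n = 3
After iteration 7: sum_val = 42, n = 2
After iteration 8: sum_val = 44, n = 1
After iteration 9: sum_val = 45, n = 0
Loop ends.

Final answer: 45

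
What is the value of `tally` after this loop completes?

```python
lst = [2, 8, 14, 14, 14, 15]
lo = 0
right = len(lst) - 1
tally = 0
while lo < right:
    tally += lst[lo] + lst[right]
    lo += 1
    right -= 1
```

Let's trace through this code step by step.

Initialize: lst = [2, 8, 14, 14, 14, 15]
Initialize: lo = 0
Initialize: right = 5
Initialize: tally = 0
Entering loop: while lo < right:
After iteration 1: lo = 1, right = 4, tally = 17
After iteration 2: lo = 2, right = 3, tally = 39
After iteration 3: lo = 3, right = 2, tally = 67
Loop ends.

Final answer: 67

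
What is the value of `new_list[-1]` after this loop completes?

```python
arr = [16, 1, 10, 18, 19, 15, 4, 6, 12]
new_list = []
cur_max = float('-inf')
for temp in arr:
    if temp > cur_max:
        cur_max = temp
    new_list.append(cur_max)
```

Let's trace through this code step by step.

Initialize: arr = [16, 1, 10, 18, 19, 15, 4, 6, 12]
Initialize: new_list = []
Initialize: cur_max = -inf
Entering loop: for temp in arr:
After iteration 1: temp = 16, new_list = [16], cur_max = 16
After iteration 2: temp = 1, new_list = [16, 16], cur_max = 16
After iteration 3: temp = 10, new_list = [16, 16, 16], cur_max = 16
After iteration 4: temp = 18, new_list = [16, 16, 16, 18], cur_max = 18
After iteration 5: temp = 19, new_list = [16, 16, 16, 18, 19], cur_max = 19
After iteration 6: temp = 15, new_list = [16, 16, 16, 18, 19, 19], cur_max = 19
After iteration 7: temp = 4, new_list = [16, 16, 16, 18, 19, 19, 19], cur_max = 19
After iteration 8: temp = 6, new_list = [16, 16, 16, 18, 19, 19, 19, 19], cur_max = 19
After iteration 9: temp = 12, new_list = [16, 16, 16, 18, 19, 19, 19, 19, 19], cur_max = 19
Loop ends.
new_list[-1] = 19

Final answer: 19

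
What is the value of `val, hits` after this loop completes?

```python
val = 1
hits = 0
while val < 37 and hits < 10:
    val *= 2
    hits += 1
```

Let's trace through this code step by step.

Initialize: val = 1
Initialize: hits = 0
Entering loop: while val < 37 and hits < 10:
After iteration 1: val = 2, hits = 1
After iteration 2: val = 4, hits = 2
After iteration 3: val = 8, hits = 3
After iteration 4: val = 16, hits = 4
After iteration 5: val = 32, hits = 5
After iteration 6: val = 64, hits = 6
Loop ends.

Final answer: 64, 6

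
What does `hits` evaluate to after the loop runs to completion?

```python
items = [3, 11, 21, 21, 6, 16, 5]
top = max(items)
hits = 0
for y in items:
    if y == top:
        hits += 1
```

Let's trace through this code step by step.

Initialize: items = [3, 11, 21, 21, 6, 16, 5]
Initialize: top = 21
Initialize: hits = 0
Entering loop: for y in items:
After iteration 1: y = 3, hits = 0
After iteration 2: y = 11, hits = 0
After iteration 3: y = 21, hits = 1
After iteration 4: y = 21, hits = 2
After iteration 5: y = 6, hits = 2
After iteration 6: y = 16, hits = 2
After iteration 7: y = 5, hits = 2
Loop ends.

Final answer: 2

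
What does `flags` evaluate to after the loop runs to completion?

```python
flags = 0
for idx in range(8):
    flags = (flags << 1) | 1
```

Let's trace through this code step by step.

Initialize: flags = 0
Entering loop: for idx in range(8):
After iteration 1: idx = 0, flags = 1
After iteration 2: idx = 1, flags = 3
After iteration 3: idx = 2, flags = 7
After iteration 4: idx = 3, flags = 15
After iteration 5: idx = 4, flags = 31
After iteration 6: idx = 5, flags = 63
After iteration 7: idx = 6, flags = 127
After iteration 8: idx = 7, flags = 255
Loop ends.

Final answer: 255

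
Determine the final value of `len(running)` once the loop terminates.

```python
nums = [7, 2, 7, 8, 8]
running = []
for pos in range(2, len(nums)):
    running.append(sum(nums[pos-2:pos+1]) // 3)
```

Let's trace through this code step by step.

Initialize: nums = [7, 2, 7, 8, 8]
Initialize: running = []
Entering loop: for pos in range(2, len(nums)):
After iteration 1: pos = 2, running = [5]
After iteration 2: pos = 3, running = [5, 5]
After iteration 3: pos = 4, running = [5, 5, 7]
Loop ends.
len(running) = 3

Final answer: 3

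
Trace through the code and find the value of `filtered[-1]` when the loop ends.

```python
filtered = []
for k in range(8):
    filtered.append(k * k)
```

Let's trace through this code step by step.

Initialize: filtered = []
Entering loop: for k in range(8):
After iteration 1: k = 0, filtered = [0]
After iteration 2: k = 1, filtered = [0, 1]
After iteration 3: k = 2, filtered = [0, 1, 4]
After iteration 4: k = 3, filtered = [0, 1, 4, 9]
After iteration 5: k = 4, filtered = [0, 1, 4, 9, 16]
After iteration 6: k = 5, filtered = [0, 1, 4, 9, 16, 25]
After iteration 7: k = 6, filtered = [0, 1, 4, 9, 16, 25, 36]
After iteration 8: k = 7, filtered = [0, 1, 4, 9, 16, 25, 36, 49]
Loop ends.
filtered[-1] = 49

Final answer: 49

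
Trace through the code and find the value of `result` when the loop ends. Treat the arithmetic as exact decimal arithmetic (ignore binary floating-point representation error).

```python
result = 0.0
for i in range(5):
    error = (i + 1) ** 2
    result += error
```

Let's trace through this code step by step.

Initialize: result = 0.0
Entering loop: for i in range(5):
After iteration 1: i = 0, result = 1.0, error = 1
After iteration 2: i = 1, result = 5.0, error = 4
After iteration 3: i = 2, result = 14.0, error = 9
After iteration 4: i = 3, result = 30.0, error = 16
After iteration 5: i = 4, result = 55.0, error = 25
Loop ends.

Final answer: 55.0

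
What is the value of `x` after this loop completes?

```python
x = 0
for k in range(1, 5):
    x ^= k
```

Let's trace through this code step by step.

Initialize: x = 0
Entering loop: for k in range(1, 5):
After iteration 1: k = 1, x = 1
After iteration 2: k = 2, x = 3
After iteration 3: k = 3, x = 0
After iteration 4: k = 4, x = 4
Loop ends.

Final answer: 4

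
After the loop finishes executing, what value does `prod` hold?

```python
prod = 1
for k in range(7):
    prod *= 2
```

Let's trace through this code step by step.

Initialize: prod = 1
Entering loop: for k in range(7):
After iteration 1: k = 0, prod = 2
After iteration 2: k = 1, prod = 4
After iteration 3: k = 2, prod = 8
After iteration 4: k = 3, prod = 16
After iteration 5: k = 4, prod = 32
After iteration 6: k = 5, prod = 64
After iteration 7: k = 6, prod = 128
Loop ends.

Final answer: 128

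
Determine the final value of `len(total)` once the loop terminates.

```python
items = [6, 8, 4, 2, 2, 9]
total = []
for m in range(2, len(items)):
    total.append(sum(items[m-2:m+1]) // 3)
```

Let's trace through this code step by step.

Initialize: items = [6, 8, 4, 2, 2, 9]
Initialize: total = []
Entering loop: for m in range(2, len(items)):
After iteration 1: m = 2, total = [6]
After iteration 2: m = 3, total = [6, 4]
After iteration 3: m = 4, total = [6, 4, 2]
After iteration 4: m = 5, total = [6, 4, 2, 4]
Loop ends.
len(total) = 4

Final answer: 4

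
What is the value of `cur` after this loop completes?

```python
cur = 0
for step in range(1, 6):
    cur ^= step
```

Let's trace through this code step by step.

Initialize: cur = 0
Entering loop: for step in range(1, 6):
After iteration 1: step = 1, cur = 1
After iteration 2: step = 2, cur = 3
After iteration 3: step = 3, cur = 0
After iteration 4: step = 4, cur = 4
After iteration 5: step = 5, cur = 1
Loop ends.

Final answer: 1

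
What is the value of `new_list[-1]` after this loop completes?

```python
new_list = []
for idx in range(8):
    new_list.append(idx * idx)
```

Let's trace through this code step by step.

Initialize: new_list = []
Entering loop: for idx in range(8):
After iteration 1: idx = 0, new_list = [0]
After iteration 2: idx = 1, new_list = [0, 1]
After iteration 3: idx = 2, new_list = [0, 1, 4]
After iteration 4: idx = 3, new_list = [0, 1, 4, 9]
After iteration 5: idx = 4, new_list = [0, 1, 4, 9, 16]
After iteration 6: idx = 5, new_list = [0, 1, 4, 9, 16, 25]
After iteration 7: idx = 6, new_list = [0, 1, 4, 9, 16, 25, 36]
After iteration 8: idx = 7, new_list = [0, 1, 4, 9, 16, 25, 36, 49]
Loop ends.
new_list[-1] = 49

Final answer: 49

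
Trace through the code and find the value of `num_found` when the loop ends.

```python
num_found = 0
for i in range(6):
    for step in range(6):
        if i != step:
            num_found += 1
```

Let's trace through this code step by step.

Initialize: num_found = 0
Entering loop: for i in range(6):
After iteration 1: i = 0, num_found = 5
After iteration 2: i = 1, num_found = 10
After iteration 3: i = 2, num_found = 15
After iteration 4: i = 3, num_found = 20
After iteration 5: i = 4, num_found = 25
After iteration 6: i = 5, num_found = 30
Loop ends.

Final answer: 30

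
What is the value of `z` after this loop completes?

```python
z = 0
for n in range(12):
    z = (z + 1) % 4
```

Let's trace through this code step by step.

Initialize: z = 0
Entering loop: for n in range(12):
After iteration 1: n = 0, z = 1
After iteration 2: n = 1, z = 2
After iteration 3: n = 2, z = 3
After iteration 4: n = 3, z = 0
After iteration 5: n = 4, z = 1
After iteration 6: n = 5, z = 2
After iteration 7: n = 6, z = 3
After iteration 8: n = 7, z = 0
After iteration 9: n = 8, z = 1
After iteration 10: n = 9, z = 2
After iteration 11: n = 10, z = 3
After iteration 12: n = 11, z = 0
Loop ends.

Final answer: 0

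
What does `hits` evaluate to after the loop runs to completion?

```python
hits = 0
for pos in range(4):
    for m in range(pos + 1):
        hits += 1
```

Let's trace through this code step by step.

Initialize: hits = 0
Entering loop: for pos in range(4):
After iteration 1: pos = 0, hits = 1, m = 0
After iteration 2: pos = 1, hits = 3, m = 1
After iteration 3: pos = 2, hits = 6, m = 2
After iteration 4: pos = 3, hits = 10, m = 3
Loop ends.

Final answer: 10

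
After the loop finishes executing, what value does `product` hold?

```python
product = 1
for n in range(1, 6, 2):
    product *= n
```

Let's trace through this code step by step.

Initialize: product = 1
Entering loop: for n in range(1, 6, 2):
After iteration 1: n = 1, product = 1
After iteration 2: n = 3, product = 3
After iteration 3: n = 5, product = 15
Loop ends.

Final answer: 15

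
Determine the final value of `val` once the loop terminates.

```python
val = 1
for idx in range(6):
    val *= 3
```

Let's trace through this code step by step.

Initialize: val = 1
Entering loop: for idx in range(6):
After iteration 1: idx = 0, val = 3
After iteration 2: idx = 1, val = 9
After iteration 3: idx = 2, val = 27
After iteration 4: idx = 3, val = 81
After iteration 5: idx = 4, val = 243
After iteration 6: idx = 5, val = 729
Loop ends.

Final answer: 729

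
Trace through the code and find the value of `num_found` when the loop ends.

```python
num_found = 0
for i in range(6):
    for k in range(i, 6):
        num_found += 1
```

Let's trace through this code step by step.

Initialize: num_found = 0
Entering loop: for i in range(6):
After iteration 1: i = 0, num_found = 6
After iteration 2: i = 1, num_found = 11
After iteration 3: i = 2, num_found = 15
After iteration 4: i = 3, num_found = 18
After iteration 5: i = 4, num_found = 20
After iteration 6: i = 5, num_found = 21
Loop ends.

Final answer: 21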